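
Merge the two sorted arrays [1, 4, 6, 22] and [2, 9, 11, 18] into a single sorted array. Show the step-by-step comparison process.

Merging process:

Compare 1 vs 2: take 1 from left. Merged: [1]
Compare 4 vs 2: take 2 from right. Merged: [1, 2]
Compare 4 vs 9: take 4 from left. Merged: [1, 2, 4]
Compare 6 vs 9: take 6 from left. Merged: [1, 2, 4, 6]
Compare 22 vs 9: take 9 from right. Merged: [1, 2, 4, 6, 9]
Compare 22 vs 11: take 11 from right. Merged: [1, 2, 4, 6, 9, 11]
Compare 22 vs 18: take 18 from right. Merged: [1, 2, 4, 6, 9, 11, 18]
Append remaining from left: [22]. Merged: [1, 2, 4, 6, 9, 11, 18, 22]

Final merged array: [1, 2, 4, 6, 9, 11, 18, 22]
Total comparisons: 7

The merged array is [1, 2, 4, 6, 9, 11, 18, 22], requiring 7 comparisons. The merge step runs in O(n) time where n is the total number of elements.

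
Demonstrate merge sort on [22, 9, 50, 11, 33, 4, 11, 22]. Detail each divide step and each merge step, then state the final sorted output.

Merge sort trace:

Split: [22, 9, 50, 11, 33, 4, 11, 22] -> [22, 9, 50, 11] and [33, 4, 11, 22]
  Split: [22, 9, 50, 11] -> [22, 9] and [50, 11]
    Split: [22, 9] -> [22] and [9]
    Merge: [22] + [9] -> [9, 22]
    Split: [50, 11] -> [50] and [11]
    Merge: [50] + [11] -> [11, 50]
  Merge: [9, 22] + [11, 50] -> [9, 11, 22, 50]
  Split: [33, 4, 11, 22] -> [33, 4] and [11, 22]
    Split: [33, 4] -> [33] and [4]
    Merge: [33] + [4] -> [4, 33]
    Split: [11, 22] -> [11] and [22]
    Merge: [11] + [22] -> [11, 22]
  Merge: [4, 33] + [11, 22] -> [4, 11, 22, 33]
Merge: [9, 11, 22, 50] + [4, 11, 22, 33] -> [4, 9, 11, 11, 22, 22, 33, 50]

Final sorted array: [4, 9, 11, 11, 22, 22, 33, 50]

The merge sort proceeds by recursively splitting the array and merging sorted halves.
After all merges, the sorted array is [4, 9, 11, 11, 22, 22, 33, 50].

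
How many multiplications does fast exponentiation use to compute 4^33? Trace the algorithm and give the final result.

Computing 4^33 by squaring (build up from 4^1; each line after the first costs one multiplication):

4^1 = 4
4^2 = (4^1)^2 = 4^2 = 16
4^4 = (4^2)^2 = 16^2 = 256
4^8 = (4^4)^2 = 256^2 = 65536
4^16 = (4^8)^2 = 65536^2 = 4294967296
4^32 = (4^16)^2 = 4294967296^2 = 18446744073709551616
4^33 = 4 * 4^32 = 4 * 18446744073709551616 = 73786976294838206464

Result: 73786976294838206464
Multiplications needed: 6 (6 lines after 4^1)

4^33 = 73786976294838206464. Using exponentiation by squaring, this requires 6 multiplications. The key idea: if the exponent is even, square the half-power; if odd, multiply by the base once.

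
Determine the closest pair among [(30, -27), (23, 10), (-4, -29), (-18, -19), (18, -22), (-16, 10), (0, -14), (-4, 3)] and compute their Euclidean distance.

Computing all pairwise distances among 8 points:

d((30, -27), (23, 10)) = 37.6563
d((30, -27), (-4, -29)) = 34.0588
d((30, -27), (-18, -19)) = 48.6621
d((30, -27), (18, -22)) = 13.0 <-- minimum
d((30, -27), (-16, 10)) = 59.0339
d((30, -27), (0, -14)) = 32.6956
d((30, -27), (-4, 3)) = 45.3431
d((23, 10), (-4, -29)) = 47.4342
d((23, 10), (-18, -19)) = 50.2195
d((23, 10), (18, -22)) = 32.3883
d((23, 10), (-16, 10)) = 39.0
d((23, 10), (0, -14)) = 33.2415
d((23, 10), (-4, 3)) = 27.8927
d((-4, -29), (-18, -19)) = 17.2047
d((-4, -29), (18, -22)) = 23.0868
d((-4, -29), (-16, 10)) = 40.8044
d((-4, -29), (0, -14)) = 15.5242
d((-4, -29), (-4, 3)) = 32.0
d((-18, -19), (18, -22)) = 36.1248
d((-18, -19), (-16, 10)) = 29.0689
d((-18, -19), (0, -14)) = 18.6815
d((-18, -19), (-4, 3)) = 26.0768
d((18, -22), (-16, 10)) = 46.6905
d((18, -22), (0, -14)) = 19.6977
d((18, -22), (-4, 3)) = 33.3017
d((-16, 10), (0, -14)) = 28.8444
d((-16, 10), (-4, 3)) = 13.8924
d((0, -14), (-4, 3)) = 17.4642

Closest pair: (30, -27) and (18, -22) with distance 13.0

The closest pair is (30, -27) and (18, -22) with Euclidean distance 13.0. For 8 points, brute-force pairwise comparison is shown above. For large n, the divide-and-conquer algorithm (sort by x, recurse on halves, check the dividing strip) achieves O(n log n).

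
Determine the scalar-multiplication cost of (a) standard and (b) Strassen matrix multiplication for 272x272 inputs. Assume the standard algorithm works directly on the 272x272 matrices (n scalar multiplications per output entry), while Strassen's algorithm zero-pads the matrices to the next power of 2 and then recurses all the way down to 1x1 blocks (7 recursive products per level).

Matrix multiplication for 272x272 matrices:

Strassen's algorithm requires power-of-2 dimensions. Pad 272x272 to 512x512 (next power of 2).

Standard algorithm: 272^3 = 20123648 multiplications
Strassen's algorithm: 7^(log2(512)) = 7^9 = 40353607 multiplications
Difference: 20123648 - 40353607 = -20229959 (Strassen uses MORE here due to padding overhead — for small or just-over-power-of-2 n, padding can outweigh the per-level savings)

Standard: 20123648 multiplications (272^3). Strassen: 40353607 multiplications (7^9, after padding to 512x512). Strassen reduces 8 recursive multiplications to 7 at each level.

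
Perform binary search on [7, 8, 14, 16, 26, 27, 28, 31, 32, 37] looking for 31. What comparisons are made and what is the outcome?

Binary search for 31 in [7, 8, 14, 16, 26, 27, 28, 31, 32, 37]:

lo=0, hi=9, mid=4, arr[mid]=26 -> 26 < 31, search right half
lo=5, hi=9, mid=7, arr[mid]=31 -> Found target at index 7!

Binary search finds 31 at index 7 after 2 comparisons. The search repeatedly halves the search space by comparing with the middle element.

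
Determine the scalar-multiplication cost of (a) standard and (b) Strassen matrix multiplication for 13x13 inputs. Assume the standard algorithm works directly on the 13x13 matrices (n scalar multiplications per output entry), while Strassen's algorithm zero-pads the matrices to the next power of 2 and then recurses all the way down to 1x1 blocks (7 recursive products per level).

Matrix multiplication for 13x13 matrices:

Strassen's algorithm requires power-of-2 dimensions. Pad 13x13 to 16x16 (next power of 2).

Standard algorithm: 13^3 = 2197 multiplications
Strassen's algorithm: 7^(log2(16)) = 7^4 = 2401 multiplications
Difference: 2197 - 2401 = -204 (Strassen uses MORE here due to padding overhead — for small or just-over-power-of-2 n, padding can outweigh the per-level savings)

Standard: 2197 multiplications (13^3). Strassen: 2401 multiplications (7^4, after padding to 16x16). Strassen reduces 8 recursive multiplications to 7 at each level.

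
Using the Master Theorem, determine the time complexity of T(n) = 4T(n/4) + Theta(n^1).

Master Theorem for T(n) = 4T(n/4) + O(n^1):

a = 4, b = 4, c = 1
log_b(a) = log_4(4) = 1.0000

Case 2: c = 1 = log_4(4) = 1.0000
T(n) = O(n^1 log n) = O(n log n)

For T(n) = 4T(n/4) + O(n^1): log_4(4) = 1.0000. This is Case 2 of the Master Theorem (c = log_b(a), equal work at all levels), giving O(n log n).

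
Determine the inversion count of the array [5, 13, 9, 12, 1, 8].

Finding inversions in [5, 13, 9, 12, 1, 8]:

(0, 4): arr[0]=5 > arr[4]=1
(1, 2): arr[1]=13 > arr[2]=9
(1, 3): arr[1]=13 > arr[3]=12
(1, 4): arr[1]=13 > arr[4]=1
(1, 5): arr[1]=13 > arr[5]=8
(2, 4): arr[2]=9 > arr[4]=1
(2, 5): arr[2]=9 > arr[5]=8
(3, 4): arr[3]=12 > arr[4]=1
(3, 5): arr[3]=12 > arr[5]=8

Total inversions: 9

The array has 9 inversion(s): (0,4), (1,2), (1,3), (1,4), (1,5), (2,4), (2,5), (3,4), (3,5). Each pair (i,j) satisfies i < j and arr[i] > arr[j].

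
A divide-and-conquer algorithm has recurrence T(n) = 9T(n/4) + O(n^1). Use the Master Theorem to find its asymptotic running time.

Master Theorem for T(n) = 9T(n/4) + O(n^1):

a = 9, b = 4, c = 1
log_b(a) = log_4(9) = 1.5850

Case 1: c = 1 < log_4(9) = 1.5850
T(n) = O(n^(log_4 9))

For T(n) = 9T(n/4) + O(n^1): log_4(9) = 1.5850. This is Case 1 of the Master Theorem (c < log_b(a), work dominated by leaves), giving O(n^(log_4 9)).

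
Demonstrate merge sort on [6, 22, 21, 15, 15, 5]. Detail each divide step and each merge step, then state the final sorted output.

Merge sort trace:

Split: [6, 22, 21, 15, 15, 5] -> [6, 22, 21] and [15, 15, 5]
  Split: [6, 22, 21] -> [6] and [22, 21]
    Split: [22, 21] -> [22] and [21]
    Merge: [22] + [21] -> [21, 22]
  Merge: [6] + [21, 22] -> [6, 21, 22]
  Split: [15, 15, 5] -> [15] and [15, 5]
    Split: [15, 5] -> [15] and [5]
    Merge: [15] + [5] -> [5, 15]
  Merge: [15] + [5, 15] -> [5, 15, 15]
Merge: [6, 21, 22] + [5, 15, 15] -> [5, 6, 15, 15, 21, 22]

Final sorted array: [5, 6, 15, 15, 21, 22]

The merge sort proceeds by recursively splitting the array and merging sorted halves.
After all merges, the sorted array is [5, 6, 15, 15, 21, 22].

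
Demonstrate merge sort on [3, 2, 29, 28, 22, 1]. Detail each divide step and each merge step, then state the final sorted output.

Merge sort trace:

Split: [3, 2, 29, 28, 22, 1] -> [3, 2, 29] and [28, 22, 1]
  Split: [3, 2, 29] -> [3] and [2, 29]
    Split: [2, 29] -> [2] and [29]
    Merge: [2] + [29] -> [2, 29]
  Merge: [3] + [2, 29] -> [2, 3, 29]
  Split: [28, 22, 1] -> [28] and [22, 1]
    Split: [22, 1] -> [22] and [1]
    Merge: [22] + [1] -> [1, 22]
  Merge: [28] + [1, 22] -> [1, 22, 28]
Merge: [2, 3, 29] + [1, 22, 28] -> [1, 2, 3, 22, 28, 29]

Final sorted array: [1, 2, 3, 22, 28, 29]

The merge sort proceeds by recursively splitting the array and merging sorted halves.
After all merges, the sorted array is [1, 2, 3, 22, 28, 29].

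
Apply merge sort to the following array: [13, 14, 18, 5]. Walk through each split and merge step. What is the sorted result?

Merge sort trace:

Split: [13, 14, 18, 5] -> [13, 14] and [18, 5]
  Split: [13, 14] -> [13] and [14]
  Merge: [13] + [14] -> [13, 14]
  Split: [18, 5] -> [18] and [5]
  Merge: [18] + [5] -> [5, 18]
Merge: [13, 14] + [5, 18] -> [5, 13, 14, 18]

Final sorted array: [5, 13, 14, 18]

The merge sort proceeds by recursively splitting the array and merging sorted halves.
After all merges, the sorted array is [5, 13, 14, 18].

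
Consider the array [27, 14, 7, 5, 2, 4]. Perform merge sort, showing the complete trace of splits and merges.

Merge sort trace:

Split: [27, 14, 7, 5, 2, 4] -> [27, 14, 7] and [5, 2, 4]
  Split: [27, 14, 7] -> [27] and [14, 7]
    Split: [14, 7] -> [14] and [7]
    Merge: [14] + [7] -> [7, 14]
  Merge: [27] + [7, 14] -> [7, 14, 27]
  Split: [5, 2, 4] -> [5] and [2, 4]
    Split: [2, 4] -> [2] and [4]
    Merge: [2] + [4] -> [2, 4]
  Merge: [5] + [2, 4] -> [2, 4, 5]
Merge: [7, 14, 27] + [2, 4, 5] -> [2, 4, 5, 7, 14, 27]

Final sorted array: [2, 4, 5, 7, 14, 27]

The merge sort proceeds by recursively splitting the array and merging sorted halves.
After all merges, the sorted array is [2, 4, 5, 7, 14, 27].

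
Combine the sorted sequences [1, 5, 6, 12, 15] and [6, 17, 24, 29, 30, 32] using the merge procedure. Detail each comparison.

Merging process:

Compare 1 vs 6: take 1 from left. Merged: [1]
Compare 5 vs 6: take 5 from left. Merged: [1, 5]
Compare 6 vs 6: take 6 from left. Merged: [1, 5, 6]
Compare 12 vs 6: take 6 from right. Merged: [1, 5, 6, 6]
Compare 12 vs 17: take 12 from left. Merged: [1, 5, 6, 6, 12]
Compare 15 vs 17: take 15 from left. Merged: [1, 5, 6, 6, 12, 15]
Append remaining from right: [17, 24, 29, 30, 32]. Merged: [1, 5, 6, 6, 12, 15, 17, 24, 29, 30, 32]

Final merged array: [1, 5, 6, 6, 12, 15, 17, 24, 29, 30, 32]
Total comparisons: 6

The merged array is [1, 5, 6, 6, 12, 15, 17, 24, 29, 30, 32], requiring 6 comparisons. The merge step runs in O(n) time where n is the total number of elements.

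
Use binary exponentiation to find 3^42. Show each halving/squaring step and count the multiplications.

Computing 3^42 by squaring (build up from 3^1; each line after the first costs one multiplication):

3^1 = 3
3^2 = (3^1)^2 = 3^2 = 9
3^4 = (3^2)^2 = 9^2 = 81
3^5 = 3 * 3^4 = 3 * 81 = 243
3^10 = (3^5)^2 = 243^2 = 59049
3^20 = (3^10)^2 = 59049^2 = 3486784401
3^21 = 3 * 3^20 = 3 * 3486784401 = 10460353203
3^42 = (3^21)^2 = 10460353203^2 = 109418989131512359209

Result: 109418989131512359209
Multiplications needed: 7 (7 lines after 3^1)

3^42 = 109418989131512359209. Using exponentiation by squaring, this requires 7 multiplications. The key idea: if the exponent is even, square the half-power; if odd, multiply by the base once.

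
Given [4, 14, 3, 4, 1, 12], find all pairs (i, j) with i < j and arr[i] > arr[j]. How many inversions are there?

Finding inversions in [4, 14, 3, 4, 1, 12]:

(0, 2): arr[0]=4 > arr[2]=3
(0, 4): arr[0]=4 > arr[4]=1
(1, 2): arr[1]=14 > arr[2]=3
(1, 3): arr[1]=14 > arr[3]=4
(1, 4): arr[1]=14 > arr[4]=1
(1, 5): arr[1]=14 > arr[5]=12
(2, 4): arr[2]=3 > arr[4]=1
(3, 4): arr[3]=4 > arr[4]=1

Total inversions: 8

The array has 8 inversion(s): (0,2), (0,4), (1,2), (1,3), (1,4), (1,5), (2,4), (3,4). Each pair (i,j) satisfies i < j and arr[i] > arr[j].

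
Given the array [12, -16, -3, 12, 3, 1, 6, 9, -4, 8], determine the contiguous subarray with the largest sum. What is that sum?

Using Kadane's algorithm on [12, -16, -3, 12, 3, 1, 6, 9, -4, 8]:

Scanning through the array:
Position 1 (value -16): max_ending_here = -4, max_so_far = 12
Position 2 (value -3): max_ending_here = -3, max_so_far = 12
Position 3 (value 12): max_ending_here = 12, max_so_far = 12
Position 4 (value 3): max_ending_here = 15, max_so_far = 15
Position 5 (value 1): max_ending_here = 16, max_so_far = 16
Position 6 (value 6): max_ending_here = 22, max_so_far = 22
Position 7 (value 9): max_ending_here = 31, max_so_far = 31
Position 8 (value -4): max_ending_here = 27, max_so_far = 31
Position 9 (value 8): max_ending_here = 35, max_so_far = 35

Maximum subarray: [12, 3, 1, 6, 9, -4, 8]
Maximum sum: 35

The maximum subarray is [12, 3, 1, 6, 9, -4, 8] with sum 35. This subarray runs from index 3 to index 9.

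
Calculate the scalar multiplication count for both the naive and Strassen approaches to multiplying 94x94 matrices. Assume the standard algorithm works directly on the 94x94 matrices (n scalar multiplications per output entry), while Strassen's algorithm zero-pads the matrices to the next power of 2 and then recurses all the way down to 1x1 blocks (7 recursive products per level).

Matrix multiplication for 94x94 matrices:

Strassen's algorithm requires power-of-2 dimensions. Pad 94x94 to 128x128 (next power of 2).

Standard algorithm: 94^3 = 830584 multiplications
Strassen's algorithm: 7^(log2(128)) = 7^7 = 823543 multiplications
Savings: 830584 - 823543 = 7041 multiplications

Standard: 830584 multiplications (94^3). Strassen: 823543 multiplications (7^7, after padding to 128x128). Strassen reduces 8 recursive multiplications to 7 at each level.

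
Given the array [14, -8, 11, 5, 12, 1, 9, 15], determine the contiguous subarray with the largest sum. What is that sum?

Using Kadane's algorithm on [14, -8, 11, 5, 12, 1, 9, 15]:

Scanning through the array:
Position 1 (value -8): max_ending_here = 6, max_so_far = 14
Position 2 (value 11): max_ending_here = 17, max_so_far = 17
Position 3 (value 5): max_ending_here = 22, max_so_far = 22
Position 4 (value 12): max_ending_here = 34, max_so_far = 34
Position 5 (value 1): max_ending_here = 35, max_so_far = 35
Position 6 (value 9): max_ending_here = 44, max_so_far = 44
Position 7 (value 15): max_ending_here = 59, max_so_far = 59

Maximum subarray: [14, -8, 11, 5, 12, 1, 9, 15]
Maximum sum: 59

The maximum subarray is [14, -8, 11, 5, 12, 1, 9, 15] with sum 59. This subarray runs from index 0 to index 7.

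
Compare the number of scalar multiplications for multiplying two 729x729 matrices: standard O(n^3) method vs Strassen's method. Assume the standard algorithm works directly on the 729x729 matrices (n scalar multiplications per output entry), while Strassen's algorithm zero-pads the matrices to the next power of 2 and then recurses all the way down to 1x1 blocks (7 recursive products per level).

Matrix multiplication for 729x729 matrices:

Strassen's algorithm requires power-of-2 dimensions. Pad 729x729 to 1024x1024 (next power of 2).

Standard algorithm: 729^3 = 387420489 multiplications
Strassen's algorithm: 7^(log2(1024)) = 7^10 = 282475249 multiplications
Savings: 387420489 - 282475249 = 104945240 multiplications

Standard: 387420489 multiplications (729^3). Strassen: 282475249 multiplications (7^10, after padding to 1024x1024). Strassen reduces 8 recursive multiplications to 7 at each level.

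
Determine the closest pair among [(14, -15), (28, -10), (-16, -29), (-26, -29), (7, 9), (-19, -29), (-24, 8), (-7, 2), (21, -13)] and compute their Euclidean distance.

Computing all pairwise distances among 9 points:

d((14, -15), (28, -10)) = 14.8661
d((14, -15), (-16, -29)) = 33.1059
d((14, -15), (-26, -29)) = 42.3792
d((14, -15), (7, 9)) = 25.0
d((14, -15), (-19, -29)) = 35.8469
d((14, -15), (-24, 8)) = 44.4185
d((14, -15), (-7, 2)) = 27.0185
d((14, -15), (21, -13)) = 7.2801
d((28, -10), (-16, -29)) = 47.927
d((28, -10), (-26, -29)) = 57.2451
d((28, -10), (7, 9)) = 28.3196
d((28, -10), (-19, -29)) = 50.6952
d((28, -10), (-24, 8)) = 55.0273
d((28, -10), (-7, 2)) = 37.0
d((28, -10), (21, -13)) = 7.6158
d((-16, -29), (-26, -29)) = 10.0
d((-16, -29), (7, 9)) = 44.4185
d((-16, -29), (-19, -29)) = 3.0 <-- minimum
d((-16, -29), (-24, 8)) = 37.855
d((-16, -29), (-7, 2)) = 32.28
d((-16, -29), (21, -13)) = 40.3113
d((-26, -29), (7, 9)) = 50.3289
d((-26, -29), (-19, -29)) = 7.0
d((-26, -29), (-24, 8)) = 37.054
d((-26, -29), (-7, 2)) = 36.3593
d((-26, -29), (21, -13)) = 49.6488
d((7, 9), (-19, -29)) = 46.0435
d((7, 9), (-24, 8)) = 31.0161
d((7, 9), (-7, 2)) = 15.6525
d((7, 9), (21, -13)) = 26.0768
d((-19, -29), (-24, 8)) = 37.3363
d((-19, -29), (-7, 2)) = 33.2415
d((-19, -29), (21, -13)) = 43.0813
d((-24, 8), (-7, 2)) = 18.0278
d((-24, 8), (21, -13)) = 49.6588
d((-7, 2), (21, -13)) = 31.7648

Closest pair: (-16, -29) and (-19, -29) with distance 3.0

The closest pair is (-16, -29) and (-19, -29) with Euclidean distance 3.0. For 9 points, brute-force pairwise comparison is shown above. For large n, the divide-and-conquer algorithm (sort by x, recurse on halves, check the dividing strip) achieves O(n log n).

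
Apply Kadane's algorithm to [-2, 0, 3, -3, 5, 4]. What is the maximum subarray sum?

Using Kadane's algorithm on [-2, 0, 3, -3, 5, 4]:

Scanning through the array:
Position 1 (value 0): max_ending_here = 0, max_so_far = 0
Position 2 (value 3): max_ending_here = 3, max_so_far = 3
Position 3 (value -3): max_ending_here = 0, max_so_far = 3
Position 4 (value 5): max_ending_here = 5, max_so_far = 5
Position 5 (value 4): max_ending_here = 9, max_so_far = 9

Maximum subarray: [0, 3, -3, 5, 4]
Maximum sum: 9

The maximum subarray is [0, 3, -3, 5, 4] with sum 9. This subarray runs from index 1 to index 5.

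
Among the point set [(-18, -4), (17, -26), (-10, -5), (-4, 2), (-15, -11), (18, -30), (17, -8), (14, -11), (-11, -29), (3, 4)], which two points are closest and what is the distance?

Computing all pairwise distances among 10 points:

d((-18, -4), (17, -26)) = 41.3401
d((-18, -4), (-10, -5)) = 8.0623
d((-18, -4), (-4, 2)) = 15.2315
d((-18, -4), (-15, -11)) = 7.6158
d((-18, -4), (18, -30)) = 44.4072
d((-18, -4), (17, -8)) = 35.2278
d((-18, -4), (14, -11)) = 32.7567
d((-18, -4), (-11, -29)) = 25.9615
d((-18, -4), (3, 4)) = 22.4722
d((17, -26), (-10, -5)) = 34.2053
d((17, -26), (-4, 2)) = 35.0
d((17, -26), (-15, -11)) = 35.3412
d((17, -26), (18, -30)) = 4.1231 <-- minimum
d((17, -26), (17, -8)) = 18.0
d((17, -26), (14, -11)) = 15.2971
d((17, -26), (-11, -29)) = 28.1603
d((17, -26), (3, 4)) = 33.1059
d((-10, -5), (-4, 2)) = 9.2195
d((-10, -5), (-15, -11)) = 7.8102
d((-10, -5), (18, -30)) = 37.5366
d((-10, -5), (17, -8)) = 27.1662
d((-10, -5), (14, -11)) = 24.7386
d((-10, -5), (-11, -29)) = 24.0208
d((-10, -5), (3, 4)) = 15.8114
d((-4, 2), (-15, -11)) = 17.0294
d((-4, 2), (18, -30)) = 38.833
d((-4, 2), (17, -8)) = 23.2594
d((-4, 2), (14, -11)) = 22.2036
d((-4, 2), (-11, -29)) = 31.7805
d((-4, 2), (3, 4)) = 7.2801
d((-15, -11), (18, -30)) = 38.0789
d((-15, -11), (17, -8)) = 32.1403
d((-15, -11), (14, -11)) = 29.0
d((-15, -11), (-11, -29)) = 18.4391
d((-15, -11), (3, 4)) = 23.4307
d((18, -30), (17, -8)) = 22.0227
d((18, -30), (14, -11)) = 19.4165
d((18, -30), (-11, -29)) = 29.0172
d((18, -30), (3, 4)) = 37.1618
d((17, -8), (14, -11)) = 4.2426
d((17, -8), (-11, -29)) = 35.0
d((17, -8), (3, 4)) = 18.4391
d((14, -11), (-11, -29)) = 30.8058
d((14, -11), (3, 4)) = 18.6011
d((-11, -29), (3, 4)) = 35.8469

Closest pair: (17, -26) and (18, -30) with distance 4.1231

The closest pair is (17, -26) and (18, -30) with Euclidean distance 4.1231. For 10 points, brute-force pairwise comparison is shown above. For large n, the divide-and-conquer algorithm (sort by x, recurse on halves, check the dividing strip) achieves O(n log n).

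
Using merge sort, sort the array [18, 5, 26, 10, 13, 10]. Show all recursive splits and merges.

Merge sort trace:

Split: [18, 5, 26, 10, 13, 10] -> [18, 5, 26] and [10, 13, 10]
  Split: [18, 5, 26] -> [18] and [5, 26]
    Split: [5, 26] -> [5] and [26]
    Merge: [5] + [26] -> [5, 26]
  Merge: [18] + [5, 26] -> [5, 18, 26]
  Split: [10, 13, 10] -> [10] and [13, 10]
    Split: [13, 10] -> [13] and [10]
    Merge: [13] + [10] -> [10, 13]
  Merge: [10] + [10, 13] -> [10, 10, 13]
Merge: [5, 18, 26] + [10, 10, 13] -> [5, 10, 10, 13, 18, 26]

Final sorted array: [5, 10, 10, 13, 18, 26]

The merge sort proceeds by recursively splitting the array and merging sorted halves.
After all merges, the sorted array is [5, 10, 10, 13, 18, 26].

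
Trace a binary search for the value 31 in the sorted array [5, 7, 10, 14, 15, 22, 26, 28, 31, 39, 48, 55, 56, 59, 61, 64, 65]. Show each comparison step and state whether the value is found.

Binary search for 31 in [5, 7, 10, 14, 15, 22, 26, 28, 31, 39, 48, 55, 56, 59, 61, 64, 65]:

lo=0, hi=16, mid=8, arr[mid]=31 -> Found target at index 8!

Binary search finds 31 at index 8 after 1 comparisons. The search repeatedly halves the search space by comparing with the middle element.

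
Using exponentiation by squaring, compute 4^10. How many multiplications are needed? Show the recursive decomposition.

Computing 4^10 by squaring (build up from 4^1; each line after the first costs one multiplication):

4^1 = 4
4^2 = (4^1)^2 = 4^2 = 16
4^4 = (4^2)^2 = 16^2 = 256
4^5 = 4 * 4^4 = 4 * 256 = 1024
4^10 = (4^5)^2 = 1024^2 = 1048576

Result: 1048576
Multiplications needed: 4 (4 lines after 4^1)

4^10 = 1048576. Using exponentiation by squaring, this requires 4 multiplications. The key idea: if the exponent is even, square the half-power; if odd, multiply by the base once.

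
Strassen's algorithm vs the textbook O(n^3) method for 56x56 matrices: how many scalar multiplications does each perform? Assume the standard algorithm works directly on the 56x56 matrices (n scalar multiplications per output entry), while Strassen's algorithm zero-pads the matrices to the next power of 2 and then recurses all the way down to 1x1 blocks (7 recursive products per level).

Matrix multiplication for 56x56 matrices:

Strassen's algorithm requires power-of-2 dimensions. Pad 56x56 to 64x64 (next power of 2).

Standard algorithm: 56^3 = 175616 multiplications
Strassen's algorithm: 7^(log2(64)) = 7^6 = 117649 multiplications
Savings: 175616 - 117649 = 57967 multiplications

Standard: 175616 multiplications (56^3). Strassen: 117649 multiplications (7^6, after padding to 64x64). Strassen reduces 8 recursive multiplications to 7 at each level.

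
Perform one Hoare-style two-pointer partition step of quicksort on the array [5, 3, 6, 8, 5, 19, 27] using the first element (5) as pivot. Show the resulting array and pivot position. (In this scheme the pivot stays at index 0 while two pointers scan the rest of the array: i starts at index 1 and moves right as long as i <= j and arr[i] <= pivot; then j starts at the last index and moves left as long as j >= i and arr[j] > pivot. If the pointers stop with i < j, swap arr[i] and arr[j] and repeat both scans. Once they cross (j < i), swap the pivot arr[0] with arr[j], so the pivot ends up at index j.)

Hoare-style two-pointer partition with pivot = 5:

Initial array: [5, 3, 6, 8, 5, 19, 27]

Pointers start at i = 1, j = 6.
i stops at index 2 (arr[2]=6 > 5), j stops at index 4 (arr[4]=5 <= 5): swap arr[2] and arr[4], array becomes [5, 3, 5, 8, 6, 19, 27]
i ends at 3, j ends at 2: the pointers have crossed (j < i), so scanning stops.

Swap pivot arr[0] with arr[2] to place pivot at position 2: [5, 3, 5, 8, 6, 19, 27]
Pivot position: 2

After partitioning with pivot 5, the array becomes [5, 3, 5, 8, 6, 19, 27]. The pivot is placed at index 2. All elements to the left of the pivot are <= 5, and all elements to the right are > 5.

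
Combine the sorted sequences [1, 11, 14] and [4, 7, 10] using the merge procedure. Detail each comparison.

Merging process:

Compare 1 vs 4: take 1 from left. Merged: [1]
Compare 11 vs 4: take 4 from right. Merged: [1, 4]
Compare 11 vs 7: take 7 from right. Merged: [1, 4, 7]
Compare 11 vs 10: take 10 from right. Merged: [1, 4, 7, 10]
Append remaining from left: [11, 14]. Merged: [1, 4, 7, 10, 11, 14]

Final merged array: [1, 4, 7, 10, 11, 14]
Total comparisons: 4

The merged array is [1, 4, 7, 10, 11, 14], requiring 4 comparisons. The merge step runs in O(n) time where n is the total number of elements.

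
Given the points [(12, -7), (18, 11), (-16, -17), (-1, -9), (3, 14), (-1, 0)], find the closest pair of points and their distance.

Computing all pairwise distances among 6 points:

d((12, -7), (18, 11)) = 18.9737
d((12, -7), (-16, -17)) = 29.7321
d((12, -7), (-1, -9)) = 13.1529
d((12, -7), (3, 14)) = 22.8473
d((12, -7), (-1, 0)) = 14.7648
d((18, 11), (-16, -17)) = 44.0454
d((18, 11), (-1, -9)) = 27.5862
d((18, 11), (3, 14)) = 15.2971
d((18, 11), (-1, 0)) = 21.9545
d((-16, -17), (-1, -9)) = 17.0
d((-16, -17), (3, 14)) = 36.3593
d((-16, -17), (-1, 0)) = 22.6716
d((-1, -9), (3, 14)) = 23.3452
d((-1, -9), (-1, 0)) = 9.0 <-- minimum
d((3, 14), (-1, 0)) = 14.5602

Closest pair: (-1, -9) and (-1, 0) with distance 9.0

The closest pair is (-1, -9) and (-1, 0) with Euclidean distance 9.0. For 6 points, brute-force pairwise comparison is shown above. For large n, the divide-and-conquer algorithm (sort by x, recurse on halves, check the dividing strip) achieves O(n log n).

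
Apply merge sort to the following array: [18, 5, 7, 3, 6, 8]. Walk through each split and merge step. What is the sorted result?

Merge sort trace:

Split: [18, 5, 7, 3, 6, 8] -> [18, 5, 7] and [3, 6, 8]
  Split: [18, 5, 7] -> [18] and [5, 7]
    Split: [5, 7] -> [5] and [7]
    Merge: [5] + [7] -> [5, 7]
  Merge: [18] + [5, 7] -> [5, 7, 18]
  Split: [3, 6, 8] -> [3] and [6, 8]
    Split: [6, 8] -> [6] and [8]
    Merge: [6] + [8] -> [6, 8]
  Merge: [3] + [6, 8] -> [3, 6, 8]
Merge: [5, 7, 18] + [3, 6, 8] -> [3, 5, 6, 7, 8, 18]

Final sorted array: [3, 5, 6, 7, 8, 18]

The merge sort proceeds by recursively splitting the array and merging sorted halves.
After all merges, the sorted array is [3, 5, 6, 7, 8, 18].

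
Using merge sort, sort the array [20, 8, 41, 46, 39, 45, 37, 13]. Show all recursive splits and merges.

Merge sort trace:

Split: [20, 8, 41, 46, 39, 45, 37, 13] -> [20, 8, 41, 46] and [39, 45, 37, 13]
  Split: [20, 8, 41, 46] -> [20, 8] and [41, 46]
    Split: [20, 8] -> [20] and [8]
    Merge: [20] + [8] -> [8, 20]
    Split: [41, 46] -> [41] and [46]
    Merge: [41] + [46] -> [41, 46]
  Merge: [8, 20] + [41, 46] -> [8, 20, 41, 46]
  Split: [39, 45, 37, 13] -> [39, 45] and [37, 13]
    Split: [39, 45] -> [39] and [45]
    Merge: [39] + [45] -> [39, 45]
    Split: [37, 13] -> [37] and [13]
    Merge: [37] + [13] -> [13, 37]
  Merge: [39, 45] + [13, 37] -> [13, 37, 39, 45]
Merge: [8, 20, 41, 46] + [13, 37, 39, 45] -> [8, 13, 20, 37, 39, 41, 45, 46]

Final sorted array: [8, 13, 20, 37, 39, 41, 45, 46]

The merge sort proceeds by recursively splitting the array and merging sorted halves.
After all merges, the sorted array is [8, 13, 20, 37, 39, 41, 45, 46].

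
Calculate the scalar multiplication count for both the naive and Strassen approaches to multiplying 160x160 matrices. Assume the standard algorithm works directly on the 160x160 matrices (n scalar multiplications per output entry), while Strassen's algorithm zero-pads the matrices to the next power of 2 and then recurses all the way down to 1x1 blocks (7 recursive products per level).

Matrix multiplication for 160x160 matrices:

Strassen's algorithm requires power-of-2 dimensions. Pad 160x160 to 256x256 (next power of 2).

Standard algorithm: 160^3 = 4096000 multiplications
Strassen's algorithm: 7^(log2(256)) = 7^8 = 5764801 multiplications
Difference: 4096000 - 5764801 = -1668801 (Strassen uses MORE here due to padding overhead — for small or just-over-power-of-2 n, padding can outweigh the per-level savings)

Standard: 4096000 multiplications (160^3). Strassen: 5764801 multiplications (7^8, after padding to 256x256). Strassen reduces 8 recursive multiplications to 7 at each level.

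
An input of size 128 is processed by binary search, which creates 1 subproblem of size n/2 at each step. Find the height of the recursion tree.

For divide and conquer with division factor 2:

Problem sizes at each level:
Level 0: 128
Level 1: 64
Level 2: 32
Level 3: 16
Level 4: 8
Level 5: 4
Level 6: 2
Level 7: 1

The root is level 0 and the size-1 base case is level 7 (the tree spans levels 0 through 7, i.e. 8 levels counting the root), so the depth is the number of divisions: log_2(128) = 7

The recursion tree depth is log_2(128) = 7. At each level, the problem size is divided by 2, so it takes 7 divisions to reduce to a base case of size 1. The algorithm makes 1 recursive call at each level.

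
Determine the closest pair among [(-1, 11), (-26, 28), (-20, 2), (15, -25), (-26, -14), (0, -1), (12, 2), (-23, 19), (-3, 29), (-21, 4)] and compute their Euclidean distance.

Computing all pairwise distances among 10 points:

d((-1, 11), (-26, 28)) = 30.2324
d((-1, 11), (-20, 2)) = 21.0238
d((-1, 11), (15, -25)) = 39.3954
d((-1, 11), (-26, -14)) = 35.3553
d((-1, 11), (0, -1)) = 12.0416
d((-1, 11), (12, 2)) = 15.8114
d((-1, 11), (-23, 19)) = 23.4094
d((-1, 11), (-3, 29)) = 18.1108
d((-1, 11), (-21, 4)) = 21.1896
d((-26, 28), (-20, 2)) = 26.6833
d((-26, 28), (15, -25)) = 67.0075
d((-26, 28), (-26, -14)) = 42.0
d((-26, 28), (0, -1)) = 38.9487
d((-26, 28), (12, 2)) = 46.0435
d((-26, 28), (-23, 19)) = 9.4868
d((-26, 28), (-3, 29)) = 23.0217
d((-26, 28), (-21, 4)) = 24.5153
d((-20, 2), (15, -25)) = 44.2041
d((-20, 2), (-26, -14)) = 17.088
d((-20, 2), (0, -1)) = 20.2237
d((-20, 2), (12, 2)) = 32.0
d((-20, 2), (-23, 19)) = 17.2627
d((-20, 2), (-3, 29)) = 31.9061
d((-20, 2), (-21, 4)) = 2.2361 <-- minimum
d((15, -25), (-26, -14)) = 42.45
d((15, -25), (0, -1)) = 28.3019
d((15, -25), (12, 2)) = 27.1662
d((15, -25), (-23, 19)) = 58.1378
d((15, -25), (-3, 29)) = 56.921
d((15, -25), (-21, 4)) = 46.2277
d((-26, -14), (0, -1)) = 29.0689
d((-26, -14), (12, 2)) = 41.2311
d((-26, -14), (-23, 19)) = 33.1361
d((-26, -14), (-3, 29)) = 48.7647
d((-26, -14), (-21, 4)) = 18.6815
d((0, -1), (12, 2)) = 12.3693
d((0, -1), (-23, 19)) = 30.4795
d((0, -1), (-3, 29)) = 30.1496
d((0, -1), (-21, 4)) = 21.587
d((12, 2), (-23, 19)) = 38.9102
d((12, 2), (-3, 29)) = 30.8869
d((12, 2), (-21, 4)) = 33.0606
d((-23, 19), (-3, 29)) = 22.3607
d((-23, 19), (-21, 4)) = 15.1327
d((-3, 29), (-21, 4)) = 30.8058

Closest pair: (-20, 2) and (-21, 4) with distance 2.2361

The closest pair is (-20, 2) and (-21, 4) with Euclidean distance 2.2361. For 10 points, brute-force pairwise comparison is shown above. For large n, the divide-and-conquer algorithm (sort by x, recurse on halves, check the dividing strip) achieves O(n log n).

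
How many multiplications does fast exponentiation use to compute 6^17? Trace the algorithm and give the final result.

Computing 6^17 by squaring (build up from 6^1; each line after the first costs one multiplication):

6^1 = 6
6^2 = (6^1)^2 = 6^2 = 36
6^4 = (6^2)^2 = 36^2 = 1296
6^8 = (6^4)^2 = 1296^2 = 1679616
6^16 = (6^8)^2 = 1679616^2 = 2821109907456
6^17 = 6 * 6^16 = 6 * 2821109907456 = 16926659444736

Result: 16926659444736
Multiplications needed: 5 (5 lines after 6^1)

6^17 = 16926659444736. Using exponentiation by squaring, this requires 5 multiplications. The key idea: if the exponent is even, square the half-power; if odd, multiply by the base once.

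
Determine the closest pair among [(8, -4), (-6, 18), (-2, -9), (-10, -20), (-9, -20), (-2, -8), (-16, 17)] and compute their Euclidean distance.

Computing all pairwise distances among 7 points:

d((8, -4), (-6, 18)) = 26.0768
d((8, -4), (-2, -9)) = 11.1803
d((8, -4), (-10, -20)) = 24.0832
d((8, -4), (-9, -20)) = 23.3452
d((8, -4), (-2, -8)) = 10.7703
d((8, -4), (-16, 17)) = 31.8904
d((-6, 18), (-2, -9)) = 27.2947
d((-6, 18), (-10, -20)) = 38.2099
d((-6, 18), (-9, -20)) = 38.1182
d((-6, 18), (-2, -8)) = 26.3059
d((-6, 18), (-16, 17)) = 10.0499
d((-2, -9), (-10, -20)) = 13.6015
d((-2, -9), (-9, -20)) = 13.0384
d((-2, -9), (-2, -8)) = 1.0 <-- minimum
d((-2, -9), (-16, 17)) = 29.5296
d((-10, -20), (-9, -20)) = 1.0 <-- minimum
d((-10, -20), (-2, -8)) = 14.4222
d((-10, -20), (-16, 17)) = 37.4833
d((-9, -20), (-2, -8)) = 13.8924
d((-9, -20), (-16, 17)) = 37.6563
d((-2, -8), (-16, 17)) = 28.6531

Minimum distance: 1.0 (tie among 2 pairs: (-2, -9) and (-2, -8); (-10, -20) and (-9, -20))

The minimum Euclidean distance is 1.0. There is a tie: 2 pairs achieve this minimum — (-2, -9) and (-2, -8); (-10, -20) and (-9, -20). Any of these is a valid closest pair. For 7 points, brute-force pairwise comparison is shown above. For large n, the divide-and-conquer algorithm (sort by x, recurse on halves, check the dividing strip) achieves O(n log n).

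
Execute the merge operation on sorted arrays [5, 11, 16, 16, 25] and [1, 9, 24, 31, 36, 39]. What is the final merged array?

Merging process:

Compare 5 vs 1: take 1 from right. Merged: [1]
Compare 5 vs 9: take 5 from left. Merged: [1, 5]
Compare 11 vs 9: take 9 from right. Merged: [1, 5, 9]
Compare 11 vs 24: take 11 from left. Merged: [1, 5, 9, 11]
Compare 16 vs 24: take 16 from left. Merged: [1, 5, 9, 11, 16]
Compare 16 vs 24: take 16 from left. Merged: [1, 5, 9, 11, 16, 16]
Compare 25 vs 24: take 24 from right. Merged: [1, 5, 9, 11, 16, 16, 24]
Compare 25 vs 31: take 25 from left. Merged: [1, 5, 9, 11, 16, 16, 24, 25]
Append remaining from right: [31, 36, 39]. Merged: [1, 5, 9, 11, 16, 16, 24, 25, 31, 36, 39]

Final merged array: [1, 5, 9, 11, 16, 16, 24, 25, 31, 36, 39]
Total comparisons: 8

The merged array is [1, 5, 9, 11, 16, 16, 24, 25, 31, 36, 39], requiring 8 comparisons. The merge step runs in O(n) time where n is the total number of elements.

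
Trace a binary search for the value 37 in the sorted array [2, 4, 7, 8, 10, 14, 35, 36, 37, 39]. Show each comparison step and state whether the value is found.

Binary search for 37 in [2, 4, 7, 8, 10, 14, 35, 36, 37, 39]:

lo=0, hi=9, mid=4, arr[mid]=10 -> 10 < 37, search right half
lo=5, hi=9, mid=7, arr[mid]=36 -> 36 < 37, search right half
lo=8, hi=9, mid=8, arr[mid]=37 -> Found target at index 8!

Binary search finds 37 at index 8 after 3 comparisons. The search repeatedly halves the search space by comparing with the middle element.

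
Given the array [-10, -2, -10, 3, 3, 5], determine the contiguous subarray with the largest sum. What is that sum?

Using Kadane's algorithm on [-10, -2, -10, 3, 3, 5]:

Scanning through the array:
Position 1 (value -2): max_ending_here = -2, max_so_far = -2
Position 2 (value -10): max_ending_here = -10, max_so_far = -2
Position 3 (value 3): max_ending_here = 3, max_so_far = 3
Position 4 (value 3): max_ending_here = 6, max_so_far = 6
Position 5 (value 5): max_ending_here = 11, max_so_far = 11

Maximum subarray: [3, 3, 5]
Maximum sum: 11

The maximum subarray is [3, 3, 5] with sum 11. This subarray runs from index 3 to index 5.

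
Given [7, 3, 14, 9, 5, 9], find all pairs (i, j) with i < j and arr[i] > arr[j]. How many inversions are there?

Finding inversions in [7, 3, 14, 9, 5, 9]:

(0, 1): arr[0]=7 > arr[1]=3
(0, 4): arr[0]=7 > arr[4]=5
(2, 3): arr[2]=14 > arr[3]=9
(2, 4): arr[2]=14 > arr[4]=5
(2, 5): arr[2]=14 > arr[5]=9
(3, 4): arr[3]=9 > arr[4]=5

Total inversions: 6

The array has 6 inversion(s): (0,1), (0,4), (2,3), (2,4), (2,5), (3,4). Each pair (i,j) satisfies i < j and arr[i] > arr[j].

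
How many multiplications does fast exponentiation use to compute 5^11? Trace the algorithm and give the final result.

Computing 5^11 by squaring (build up from 5^1; each line after the first costs one multiplication):

5^1 = 5
5^2 = (5^1)^2 = 5^2 = 25
5^4 = (5^2)^2 = 25^2 = 625
5^5 = 5 * 5^4 = 5 * 625 = 3125
5^10 = (5^5)^2 = 3125^2 = 9765625
5^11 = 5 * 5^10 = 5 * 9765625 = 48828125

Result: 48828125
Multiplications needed: 5 (5 lines after 5^1)

5^11 = 48828125. Using exponentiation by squaring, this requires 5 multiplications. The key idea: if the exponent is even, square the half-power; if odd, multiply by the base once.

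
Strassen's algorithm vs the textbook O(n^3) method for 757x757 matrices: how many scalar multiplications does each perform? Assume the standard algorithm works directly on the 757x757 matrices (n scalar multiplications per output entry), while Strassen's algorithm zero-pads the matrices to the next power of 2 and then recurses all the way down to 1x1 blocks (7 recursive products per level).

Matrix multiplication for 757x757 matrices:

Strassen's algorithm requires power-of-2 dimensions. Pad 757x757 to 1024x1024 (next power of 2).

Standard algorithm: 757^3 = 433798093 multiplications
Strassen's algorithm: 7^(log2(1024)) = 7^10 = 282475249 multiplications
Savings: 433798093 - 282475249 = 151322844 multiplications

Standard: 433798093 multiplications (757^3). Strassen: 282475249 multiplications (7^10, after padding to 1024x1024). Strassen reduces 8 recursive multiplications to 7 at each level.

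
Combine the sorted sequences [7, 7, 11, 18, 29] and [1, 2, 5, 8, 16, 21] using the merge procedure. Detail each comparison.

Merging process:

Compare 7 vs 1: take 1 from right. Merged: [1]
Compare 7 vs 2: take 2 from right. Merged: [1, 2]
Compare 7 vs 5: take 5 from right. Merged: [1, 2, 5]
Compare 7 vs 8: take 7 from left. Merged: [1, 2, 5, 7]
Compare 7 vs 8: take 7 from left. Merged: [1, 2, 5, 7, 7]
Compare 11 vs 8: take 8 from right. Merged: [1, 2, 5, 7, 7, 8]
Compare 11 vs 16: take 11 from left. Merged: [1, 2, 5, 7, 7, 8, 11]
Compare 18 vs 16: take 16 from right. Merged: [1, 2, 5, 7, 7, 8, 11, 16]
Compare 18 vs 21: take 18 from left. Merged: [1, 2, 5, 7, 7, 8, 11, 16, 18]
Compare 29 vs 21: take 21 from right. Merged: [1, 2, 5, 7, 7, 8, 11, 16, 18, 21]
Append remaining from left: [29]. Merged: [1, 2, 5, 7, 7, 8, 11, 16, 18, 21, 29]

Final merged array: [1, 2, 5, 7, 7, 8, 11, 16, 18, 21, 29]
Total comparisons: 10

The merged array is [1, 2, 5, 7, 7, 8, 11, 16, 18, 21, 29], requiring 10 comparisons. The merge step runs in O(n) time where n is the total number of elements.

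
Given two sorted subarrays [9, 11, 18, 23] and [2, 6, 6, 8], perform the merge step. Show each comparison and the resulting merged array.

Merging process:

Compare 9 vs 2: take 2 from right. Merged: [2]
Compare 9 vs 6: take 6 from right. Merged: [2, 6]
Compare 9 vs 6: take 6 from right. Merged: [2, 6, 6]
Compare 9 vs 8: take 8 from right. Merged: [2, 6, 6, 8]
Append remaining from left: [9, 11, 18, 23]. Merged: [2, 6, 6, 8, 9, 11, 18, 23]

Final merged array: [2, 6, 6, 8, 9, 11, 18, 23]
Total comparisons: 4

The merged array is [2, 6, 6, 8, 9, 11, 18, 23], requiring 4 comparisons. The merge step runs in O(n) time where n is the total number of elements.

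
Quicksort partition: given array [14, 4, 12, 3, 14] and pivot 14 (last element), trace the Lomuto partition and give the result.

Lomuto partition with pivot = 14:

Initial array: [14, 4, 12, 3, 14]

arr[0]=14 <= 14: swap with position 0, array becomes [14, 4, 12, 3, 14]
arr[1]=4 <= 14: swap with position 1, array becomes [14, 4, 12, 3, 14]
arr[2]=12 <= 14: swap with position 2, array becomes [14, 4, 12, 3, 14]
arr[3]=3 <= 14: swap with position 3, array becomes [14, 4, 12, 3, 14]

Place pivot at position 4: [14, 4, 12, 3, 14]
Pivot position: 4

After partitioning with pivot 14, the array becomes [14, 4, 12, 3, 14]. The pivot is placed at index 4. All elements to the left of the pivot are <= 14, and all elements to the right are > 14.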